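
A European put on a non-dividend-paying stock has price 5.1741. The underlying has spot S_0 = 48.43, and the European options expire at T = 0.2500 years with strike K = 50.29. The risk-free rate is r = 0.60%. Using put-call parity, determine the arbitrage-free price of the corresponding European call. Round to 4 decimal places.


Put-call parity: C - P = S_0 * exp(-qT) - K * exp(-rT).
S_0 * exp(-qT) = 48.4300 * 1.00000000 = 48.43000000
K * exp(-rT) = 50.2900 * 0.99850112 = 50.21462155
C = P + S*exp(-qT) - K*exp(-rT)
C = 5.1741 + 48.43000000 - 50.21462155 = 3.3895

Answer: Call price = 3.3895


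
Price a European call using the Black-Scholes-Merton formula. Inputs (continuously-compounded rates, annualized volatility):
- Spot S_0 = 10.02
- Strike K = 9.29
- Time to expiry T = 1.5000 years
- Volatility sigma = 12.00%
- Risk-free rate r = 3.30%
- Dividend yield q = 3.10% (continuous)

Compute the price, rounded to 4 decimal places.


d1 = (ln(S/K) + (r - q + 0.5*sigma^2) * T) / (sigma * sqrt(T)) = 0.60859303
d2 = d1 - sigma * sqrt(T) = 0.46162364
exp(-rT) = 0.95170516; exp(-qT) = 0.95456456
C = S_0 * exp(-qT) * N(d1) - K * exp(-rT) * N(d2)
N(d1) = 0.72860289; N(d2) = 0.67782438
C = 10.0200 * 0.95456456 * 0.72860289 - 9.2900 * 0.95170516 * 0.67782438 = 0.9760

Answer: Price = 0.9760


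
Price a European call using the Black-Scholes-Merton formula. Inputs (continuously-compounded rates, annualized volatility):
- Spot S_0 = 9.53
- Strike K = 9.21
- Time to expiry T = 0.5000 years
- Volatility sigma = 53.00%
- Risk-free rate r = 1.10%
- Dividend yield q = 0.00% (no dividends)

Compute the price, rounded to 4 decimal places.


Answer: Price = 1.5819

Derivation:
d1 = (ln(S/K) + (r - q + 0.5*sigma^2) * T) / (sigma * sqrt(T)) = 0.29319547
d2 = d1 - sigma * sqrt(T) = -0.08157112
exp(-rT) = 0.99451510; exp(-qT) = 1.00000000
C = S_0 * exp(-qT) * N(d1) - K * exp(-rT) * N(d2)
N(d1) = 0.61531363; N(d2) = 0.46749388
C = 9.5300 * 1.00000000 * 0.61531363 - 9.2100 * 0.99451510 * 0.46749388 = 1.5819


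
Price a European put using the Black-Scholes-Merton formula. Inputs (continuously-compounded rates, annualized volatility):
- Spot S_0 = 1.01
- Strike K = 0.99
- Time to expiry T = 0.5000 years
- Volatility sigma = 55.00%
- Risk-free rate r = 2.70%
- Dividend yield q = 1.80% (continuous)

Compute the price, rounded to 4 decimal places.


d1 = (ln(S/K) + (r - q + 0.5*sigma^2) * T) / (sigma * sqrt(T)) = 0.25745287
d2 = d1 - sigma * sqrt(T) = -0.13145586
exp(-rT) = 0.98659072; exp(-qT) = 0.99104038
P = K * exp(-rT) * N(-d2) - S_0 * exp(-qT) * N(-d1)
N(-d1) = 0.39841460; N(-d2) = 0.55229265
P = 0.9900 * 0.98659072 * 0.55229265 - 1.0100 * 0.99104038 * 0.39841460 = 0.1406

Answer: Price = 0.1406


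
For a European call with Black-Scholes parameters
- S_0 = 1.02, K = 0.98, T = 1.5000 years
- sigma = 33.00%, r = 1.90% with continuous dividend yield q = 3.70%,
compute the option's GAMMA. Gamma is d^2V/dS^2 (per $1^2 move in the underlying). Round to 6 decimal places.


Answer: Gamma = 0.890698

Derivation:
d1 = 0.2342611197; d2 = -0.1699046879
phi(d1) = 0.3881444677; exp(-qT) = 0.9460120237; exp(-rT) = 0.9719022941
Gamma = exp(-qT) * phi(d1) / (S * sigma * sqrt(T)) = 0.9460120237 * 0.3881444677 / (1.0200 * 0.3300 * 1.2247448714) = 0.890698


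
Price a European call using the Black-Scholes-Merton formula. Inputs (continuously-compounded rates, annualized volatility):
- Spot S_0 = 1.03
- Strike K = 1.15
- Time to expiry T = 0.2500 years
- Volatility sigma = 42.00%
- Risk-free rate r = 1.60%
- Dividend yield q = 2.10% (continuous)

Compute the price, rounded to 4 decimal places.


d1 = (ln(S/K) + (r - q + 0.5*sigma^2) * T) / (sigma * sqrt(T)) = -0.42572924
d2 = d1 - sigma * sqrt(T) = -0.63572924
exp(-rT) = 0.99600799; exp(-qT) = 0.99476376
C = S_0 * exp(-qT) * N(d1) - K * exp(-rT) * N(d2)
N(d1) = 0.33515258; N(d2) = 0.26247646
C = 1.0300 * 0.99476376 * 0.33515258 - 1.1500 * 0.99600799 * 0.26247646 = 0.0428

Answer: Price = 0.0428


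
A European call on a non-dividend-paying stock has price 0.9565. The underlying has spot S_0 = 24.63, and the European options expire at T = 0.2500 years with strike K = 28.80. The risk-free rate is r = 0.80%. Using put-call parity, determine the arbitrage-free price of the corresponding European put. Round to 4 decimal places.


Put-call parity: C - P = S_0 * exp(-qT) - K * exp(-rT).
S_0 * exp(-qT) = 24.6300 * 1.00000000 = 24.63000000
K * exp(-rT) = 28.8000 * 0.99800200 = 28.74245756
P = C - S*exp(-qT) + K*exp(-rT)
P = 0.9565 - 24.63000000 + 28.74245756 = 5.0690

Answer: Put price = 5.0690


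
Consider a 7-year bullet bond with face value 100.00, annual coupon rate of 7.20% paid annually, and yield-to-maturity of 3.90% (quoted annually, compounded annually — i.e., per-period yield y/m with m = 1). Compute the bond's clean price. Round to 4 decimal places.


Answer: Price = 119.8802

Derivation:
Coupon per period c = face * coupon_rate / m = 7.200000
Periods per year m = 1; per-period yield y/m = 0.039000
Number of cashflows N = 7
Cashflows (t years, CF_t, discount factor 1/(1+y/m)^(m*t), PV):
  t = 1.0000: CF_t = 7.200000, DF = 0.962464, PV = 6.929740
  t = 2.0000: CF_t = 7.200000, DF = 0.926337, PV = 6.669625
  t = 3.0000: CF_t = 7.200000, DF = 0.891566, PV = 6.419273
  t = 4.0000: CF_t = 7.200000, DF = 0.858100, PV = 6.178319
  t = 5.0000: CF_t = 7.200000, DF = 0.825890, PV = 5.946409
  t = 6.0000: CF_t = 7.200000, DF = 0.794889, PV = 5.723204
  t = 7.0000: CF_t = 107.200000, DF = 0.765052, PV = 82.013614
Price P = sum_t PV_t = 119.880184


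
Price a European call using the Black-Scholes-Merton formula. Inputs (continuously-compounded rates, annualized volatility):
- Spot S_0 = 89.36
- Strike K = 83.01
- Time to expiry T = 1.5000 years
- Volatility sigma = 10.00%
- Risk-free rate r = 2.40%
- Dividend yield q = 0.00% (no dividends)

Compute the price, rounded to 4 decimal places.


d1 = (ln(S/K) + (r - q + 0.5*sigma^2) * T) / (sigma * sqrt(T)) = 0.95703256
d2 = d1 - sigma * sqrt(T) = 0.83455808
exp(-rT) = 0.96464029; exp(-qT) = 1.00000000
C = S_0 * exp(-qT) * N(d1) - K * exp(-rT) * N(d2)
N(d1) = 0.83072459; N(d2) = 0.79801671
C = 89.3600 * 1.00000000 * 0.83072459 - 83.0100 * 0.96464029 * 0.79801671 = 10.3325

Answer: Price = 10.3325


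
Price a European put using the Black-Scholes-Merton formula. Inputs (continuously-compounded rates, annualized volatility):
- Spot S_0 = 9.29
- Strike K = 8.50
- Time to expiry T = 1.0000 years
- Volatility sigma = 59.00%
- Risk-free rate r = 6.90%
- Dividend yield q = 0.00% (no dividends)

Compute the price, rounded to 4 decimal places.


d1 = (ln(S/K) + (r - q + 0.5*sigma^2) * T) / (sigma * sqrt(T)) = 0.56258032
d2 = d1 - sigma * sqrt(T) = -0.02741968
exp(-rT) = 0.93332668; exp(-qT) = 1.00000000
P = K * exp(-rT) * N(-d2) - S_0 * exp(-qT) * N(-d1)
N(-d1) = 0.28686035; N(-d2) = 0.51093750
P = 8.5000 * 0.93332668 * 0.51093750 - 9.2900 * 1.00000000 * 0.28686035 = 1.3885

Answer: Price = 1.3885


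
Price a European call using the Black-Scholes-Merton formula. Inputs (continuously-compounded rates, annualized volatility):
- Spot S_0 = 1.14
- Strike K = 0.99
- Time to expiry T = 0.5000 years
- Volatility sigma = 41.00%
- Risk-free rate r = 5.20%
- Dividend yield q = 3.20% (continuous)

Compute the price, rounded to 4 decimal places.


d1 = (ln(S/K) + (r - q + 0.5*sigma^2) * T) / (sigma * sqrt(T)) = 0.66607251
d2 = d1 - sigma * sqrt(T) = 0.37615873
exp(-rT) = 0.97433509; exp(-qT) = 0.98412732
C = S_0 * exp(-qT) * N(d1) - K * exp(-rT) * N(d2)
N(d1) = 0.74731762; N(d2) = 0.64660055
C = 1.1400 * 0.98412732 * 0.74731762 - 0.9900 * 0.97433509 * 0.64660055 = 0.2147

Answer: Price = 0.2147


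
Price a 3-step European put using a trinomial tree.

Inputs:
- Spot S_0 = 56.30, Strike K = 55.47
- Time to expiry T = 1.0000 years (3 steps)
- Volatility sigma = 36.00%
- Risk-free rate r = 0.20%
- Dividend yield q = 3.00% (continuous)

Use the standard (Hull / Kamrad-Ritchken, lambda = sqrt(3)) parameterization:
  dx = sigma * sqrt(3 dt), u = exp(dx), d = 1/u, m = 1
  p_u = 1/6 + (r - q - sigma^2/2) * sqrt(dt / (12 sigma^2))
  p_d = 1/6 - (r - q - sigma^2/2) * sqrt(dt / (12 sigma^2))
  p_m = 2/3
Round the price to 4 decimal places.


Answer: Price = V(0,0) = 7.5759

Derivation:
dt = T/N = 0.333333; dx = sigma*sqrt(3*dt) = 0.360000
u = exp(dx) = 1.433329; d = 1/u = 0.697676
p_u = 0.123704, p_m = 0.666667, p_d = 0.209630
Discount per step: exp(-r*dt) = 0.999334
Stock lattice S(k, j) with j the centered position index:
  k=0: S(0,+0) = 56.3000
  k=1: S(1,-1) = 39.2792; S(1,+0) = 56.3000; S(1,+1) = 80.6964
  k=2: S(2,-2) = 27.4042; S(2,-1) = 39.2792; S(2,+0) = 56.3000; S(2,+1) = 80.6964; S(2,+2) = 115.6646
  k=3: S(3,-3) = 19.1192; S(3,-2) = 27.4042; S(3,-1) = 39.2792; S(3,+0) = 56.3000; S(3,+1) = 80.6964; S(3,+2) = 115.6646; S(3,+3) = 165.7855
Terminal payoffs V(N, j) = max(K - S_T, 0):
  V(3,-3) = 36.350772; V(3,-2) = 28.065848; V(3,-1) = 16.190823; V(3,+0) = 0.000000; V(3,+1) = 0.000000; V(3,+2) = 0.000000; V(3,+3) = 0.000000
Backward induction: V(k, j) = exp(-r*dt) * [p_u * V(k+1, j+1) + p_m * V(k+1, j) + p_d * V(k+1, j-1)]
  V(2,-2) = exp(-r*dt) * [p_u*16.190823 + p_m*28.065848 + p_d*36.350772] = 28.314746
  V(2,-1) = exp(-r*dt) * [p_u*0.000000 + p_m*16.190823 + p_d*28.065848] = 16.666201
  V(2,+0) = exp(-r*dt) * [p_u*0.000000 + p_m*0.000000 + p_d*16.190823] = 3.391814
  V(2,+1) = exp(-r*dt) * [p_u*0.000000 + p_m*0.000000 + p_d*0.000000] = 0.000000
  V(2,+2) = exp(-r*dt) * [p_u*0.000000 + p_m*0.000000 + p_d*0.000000] = 0.000000
  V(1,-1) = exp(-r*dt) * [p_u*3.391814 + p_m*16.666201 + p_d*28.314746] = 17.454350
  V(1,+0) = exp(-r*dt) * [p_u*0.000000 + p_m*3.391814 + p_d*16.666201] = 5.751104
  V(1,+1) = exp(-r*dt) * [p_u*0.000000 + p_m*0.000000 + p_d*3.391814] = 0.710551
  V(0,+0) = exp(-r*dt) * [p_u*0.710551 + p_m*5.751104 + p_d*17.454350] = 7.575864


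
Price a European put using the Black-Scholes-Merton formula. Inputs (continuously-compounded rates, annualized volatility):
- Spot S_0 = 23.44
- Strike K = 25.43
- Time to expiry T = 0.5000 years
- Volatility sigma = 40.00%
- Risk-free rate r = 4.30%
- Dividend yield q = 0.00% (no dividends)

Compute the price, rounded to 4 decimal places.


d1 = (ln(S/K) + (r - q + 0.5*sigma^2) * T) / (sigma * sqrt(T)) = -0.07065982
d2 = d1 - sigma * sqrt(T) = -0.35350253
exp(-rT) = 0.97872948; exp(-qT) = 1.00000000
P = K * exp(-rT) * N(-d2) - S_0 * exp(-qT) * N(-d1)
N(-d1) = 0.52816575; N(-d2) = 0.63814413
P = 25.4300 * 0.97872948 * 0.63814413 - 23.4400 * 1.00000000 * 0.52816575 = 3.5026

Answer: Price = 3.5026


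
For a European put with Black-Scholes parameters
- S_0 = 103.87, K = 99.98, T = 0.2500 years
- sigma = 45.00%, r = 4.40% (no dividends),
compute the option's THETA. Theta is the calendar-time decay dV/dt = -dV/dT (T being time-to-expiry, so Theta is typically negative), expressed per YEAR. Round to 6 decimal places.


d1 = 0.3310331167; d2 = 0.1060331167
phi(d1) = 0.3776716939; exp(-qT) = 1.0000000000; exp(-rT) = 0.9890602788
Theta = -S*exp(-qT)*phi(d1)*sigma/(2*sqrt(T)) + r*K*exp(-rT)*N(-d2) - q*S*exp(-qT)*N(-d1)
N(-d1) = 0.3703097355; N(-d2) = 0.4577780385; sqrt(T) = 0.5000000000
Term 1 = -103.8700 * 1.0000000000 * 0.3776716939 * 0.4500 / (2 * 0.5000000000) = -17.6529414804
Term 2 = 0.0440 * 99.9800 * 0.9890602788 * 0.4577780385 = 1.9917898896
Term 3 = 0 (no dividend yield, q = 0)
Theta = -17.6529414804 + (1.9917898896) + (0.0000000000) = -15.661152

Answer: Theta = -15.661152


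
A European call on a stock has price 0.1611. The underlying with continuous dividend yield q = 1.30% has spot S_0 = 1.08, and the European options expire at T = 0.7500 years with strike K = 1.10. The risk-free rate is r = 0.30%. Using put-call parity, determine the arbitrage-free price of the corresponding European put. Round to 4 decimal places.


Answer: Put price = 0.1891

Derivation:
Put-call parity: C - P = S_0 * exp(-qT) - K * exp(-rT).
S_0 * exp(-qT) = 1.0800 * 0.99029738 = 1.06952117
K * exp(-rT) = 1.1000 * 0.99775253 = 1.09752778
P = C - S*exp(-qT) + K*exp(-rT)
P = 0.1611 - 1.06952117 + 1.09752778 = 0.1891


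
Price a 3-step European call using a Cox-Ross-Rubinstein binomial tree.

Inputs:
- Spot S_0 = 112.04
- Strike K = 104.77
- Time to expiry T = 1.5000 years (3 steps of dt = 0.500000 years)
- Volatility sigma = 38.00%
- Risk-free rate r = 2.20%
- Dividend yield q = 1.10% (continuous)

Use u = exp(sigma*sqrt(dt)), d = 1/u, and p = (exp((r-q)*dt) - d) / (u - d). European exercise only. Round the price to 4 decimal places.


Answer: Price = V(0,0) = 25.5986

Derivation:
dt = T/N = 0.500000
u = exp(sigma*sqrt(dt)) = 1.308263; d = 1/u = 0.764372
p = (exp((r-q)*dt) - d) / (u - d) = 0.443366
Discount per step: exp(-r*dt) = 0.989060
Stock lattice S(k, i) with i counting down-moves:
  k=0: S(0,0) = 112.0400
  k=1: S(1,0) = 146.5778; S(1,1) = 85.6402
  k=2: S(2,0) = 191.7624; S(2,1) = 112.0400; S(2,2) = 65.4610
  k=3: S(3,0) = 250.8757; S(3,1) = 146.5778; S(3,2) = 85.6402; S(3,3) = 50.0366
Terminal payoffs V(N, i) = max(S_T - K, 0):
  V(3,0) = 146.105721; V(3,1) = 41.807827; V(3,2) = 0.000000; V(3,3) = 0.000000
Backward induction: V(k, i) = exp(-r*dt) * [p * V(k+1, i) + (1-p) * V(k+1, i+1)].
  V(2,0) = exp(-r*dt) * [p*146.105721 + (1-p)*41.807827] = 87.086756
  V(2,1) = exp(-r*dt) * [p*41.807827 + (1-p)*0.000000] = 18.333401
  V(2,2) = exp(-r*dt) * [p*0.000000 + (1-p)*0.000000] = 0.000000
  V(1,0) = exp(-r*dt) * [p*87.086756 + (1-p)*18.333401] = 48.282285
  V(1,1) = exp(-r*dt) * [p*18.333401 + (1-p)*0.000000] = 8.039490
  V(0,0) = exp(-r*dt) * [p*48.282285 + (1-p)*8.039490] = 25.598650


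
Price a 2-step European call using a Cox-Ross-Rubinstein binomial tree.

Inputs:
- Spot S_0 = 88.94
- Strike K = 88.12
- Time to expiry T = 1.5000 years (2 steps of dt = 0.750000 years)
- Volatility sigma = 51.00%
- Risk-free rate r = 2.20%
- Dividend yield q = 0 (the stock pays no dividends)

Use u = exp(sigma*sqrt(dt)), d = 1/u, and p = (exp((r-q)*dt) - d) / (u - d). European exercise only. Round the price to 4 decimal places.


Answer: Price = V(0,0) = 21.0008

Derivation:
dt = T/N = 0.750000
u = exp(sigma*sqrt(dt)) = 1.555307; d = 1/u = 0.642960
p = (exp((r-q)*dt) - d) / (u - d) = 0.409578
Discount per step: exp(-r*dt) = 0.983635
Stock lattice S(k, i) with i counting down-moves:
  k=0: S(0,0) = 88.9400
  k=1: S(1,0) = 138.3290; S(1,1) = 57.1849
  k=2: S(2,0) = 215.1441; S(2,1) = 88.9400; S(2,2) = 36.7676
Terminal payoffs V(N, i) = max(S_T - K, 0):
  V(2,0) = 127.024070; V(2,1) = 0.820000; V(2,2) = 0.000000
Backward induction: V(k, i) = exp(-r*dt) * [p * V(k+1, i) + (1-p) * V(k+1, i+1)].
  V(1,0) = exp(-r*dt) * [p*127.024070 + (1-p)*0.820000] = 51.651055
  V(1,1) = exp(-r*dt) * [p*0.820000 + (1-p)*0.000000] = 0.330358
  V(0,0) = exp(-r*dt) * [p*51.651055 + (1-p)*0.330358] = 21.000781


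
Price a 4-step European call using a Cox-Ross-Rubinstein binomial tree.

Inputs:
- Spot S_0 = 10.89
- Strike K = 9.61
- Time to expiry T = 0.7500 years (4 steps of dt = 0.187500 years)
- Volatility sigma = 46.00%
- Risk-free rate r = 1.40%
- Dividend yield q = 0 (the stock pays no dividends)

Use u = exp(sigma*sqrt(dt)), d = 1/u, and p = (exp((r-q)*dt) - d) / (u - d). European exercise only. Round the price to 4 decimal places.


dt = T/N = 0.187500
u = exp(sigma*sqrt(dt)) = 1.220409; d = 1/u = 0.819398
p = (exp((r-q)*dt) - d) / (u - d) = 0.456922
Discount per step: exp(-r*dt) = 0.997378
Stock lattice S(k, i) with i counting down-moves:
  k=0: S(0,0) = 10.8900
  k=1: S(1,0) = 13.2903; S(1,1) = 8.9232
  k=2: S(2,0) = 16.2195; S(2,1) = 10.8900; S(2,2) = 7.3117
  k=3: S(3,0) = 19.7945; S(3,1) = 13.2903; S(3,2) = 8.9232; S(3,3) = 5.9912
  k=4: S(4,0) = 24.1573; S(4,1) = 16.2195; S(4,2) = 10.8900; S(4,3) = 7.3117; S(4,4) = 4.9092
Terminal payoffs V(N, i) = max(S_T - K, 0):
  V(4,0) = 14.547341; V(4,1) = 6.609539; V(4,2) = 1.280000; V(4,3) = 0.000000; V(4,4) = 0.000000
Backward induction: V(k, i) = exp(-r*dt) * [p * V(k+1, i) + (1-p) * V(k+1, i+1)].
  V(3,0) = exp(-r*dt) * [p*14.547341 + (1-p)*6.609539] = 10.209660
  V(3,1) = exp(-r*dt) * [p*6.609539 + (1-p)*1.280000] = 3.705444
  V(3,2) = exp(-r*dt) * [p*1.280000 + (1-p)*0.000000] = 0.583327
  V(3,3) = exp(-r*dt) * [p*0.000000 + (1-p)*0.000000] = 0.000000
  V(2,0) = exp(-r*dt) * [p*10.209660 + (1-p)*3.705444] = 6.659859
  V(2,1) = exp(-r*dt) * [p*3.705444 + (1-p)*0.583327] = 2.004622
  V(2,2) = exp(-r*dt) * [p*0.583327 + (1-p)*0.000000] = 0.265836
  V(1,0) = exp(-r*dt) * [p*6.659859 + (1-p)*2.004622] = 4.120871
  V(1,1) = exp(-r*dt) * [p*2.004622 + (1-p)*0.265836] = 1.057546
  V(0,0) = exp(-r*dt) * [p*4.120871 + (1-p)*1.057546] = 2.450805

Answer: Price = V(0,0) = 2.4508


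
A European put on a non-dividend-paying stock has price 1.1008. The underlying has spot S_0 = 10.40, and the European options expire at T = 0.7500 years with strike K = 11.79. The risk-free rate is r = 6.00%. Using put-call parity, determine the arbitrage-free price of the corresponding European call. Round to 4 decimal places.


Answer: Call price = 0.2296

Derivation:
Put-call parity: C - P = S_0 * exp(-qT) - K * exp(-rT).
S_0 * exp(-qT) = 10.4000 * 1.00000000 = 10.40000000
K * exp(-rT) = 11.7900 * 0.95599748 = 11.27121031
C = P + S*exp(-qT) - K*exp(-rT)
C = 1.1008 + 10.40000000 - 11.27121031 = 0.2296


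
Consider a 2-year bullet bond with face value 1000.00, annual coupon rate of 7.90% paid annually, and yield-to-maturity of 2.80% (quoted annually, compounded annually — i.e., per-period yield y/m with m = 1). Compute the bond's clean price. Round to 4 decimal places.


Coupon per period c = face * coupon_rate / m = 79.000000
Periods per year m = 1; per-period yield y/m = 0.028000
Number of cashflows N = 2
Cashflows (t years, CF_t, discount factor 1/(1+y/m)^(m*t), PV):
  t = 1.0000: CF_t = 79.000000, DF = 0.972763, PV = 76.848249
  t = 2.0000: CF_t = 1079.000000, DF = 0.946267, PV = 1021.022271
Price P = sum_t PV_t = 1097.870520

Answer: Price = 1097.8705


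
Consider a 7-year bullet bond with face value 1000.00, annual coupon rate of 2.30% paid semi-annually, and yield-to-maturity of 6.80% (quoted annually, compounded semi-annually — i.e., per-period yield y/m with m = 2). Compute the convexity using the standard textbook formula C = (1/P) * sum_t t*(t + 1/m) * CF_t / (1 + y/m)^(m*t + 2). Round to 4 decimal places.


Coupon per period c = face * coupon_rate / m = 11.500000
Periods per year m = 2; per-period yield y/m = 0.034000
Number of cashflows N = 14
Cashflows (t years, CF_t, discount factor 1/(1+y/m)^(m*t), PV):
  t = 0.5000: CF_t = 11.500000, DF = 0.967118, PV = 11.121857
  t = 1.0000: CF_t = 11.500000, DF = 0.935317, PV = 10.756148
  t = 1.5000: CF_t = 11.500000, DF = 0.904562, PV = 10.402464
  t = 2.0000: CF_t = 11.500000, DF = 0.874818, PV = 10.060410
  t = 2.5000: CF_t = 11.500000, DF = 0.846052, PV = 9.729604
  t = 3.0000: CF_t = 11.500000, DF = 0.818233, PV = 9.409675
  t = 3.5000: CF_t = 11.500000, DF = 0.791327, PV = 9.100266
  t = 4.0000: CF_t = 11.500000, DF = 0.765307, PV = 8.801031
  t = 4.5000: CF_t = 11.500000, DF = 0.740142, PV = 8.511635
  t = 5.0000: CF_t = 11.500000, DF = 0.715805, PV = 8.231755
  t = 5.5000: CF_t = 11.500000, DF = 0.692268, PV = 7.961079
  t = 6.0000: CF_t = 11.500000, DF = 0.669505, PV = 7.699302
  t = 6.5000: CF_t = 11.500000, DF = 0.647490, PV = 7.446134
  t = 7.0000: CF_t = 1011.500000, DF = 0.626199, PV = 633.400416
Price P = sum_t PV_t = 752.631775
Convexity numerator sum_t t*(t + 1/m) * CF_t / (1+y/m)^(m*t + 2):
  t = 0.5000: term = 5.201232
  t = 1.0000: term = 15.090615
  t = 1.5000: term = 29.188811
  t = 2.0000: term = 47.048373
  t = 2.5000: term = 68.251992
  t = 3.0000: term = 92.410821
  t = 3.5000: term = 119.162890
  t = 4.0000: term = 148.171596
  t = 4.5000: term = 179.124269
  t = 5.0000: term = 211.730815
  t = 5.5000: term = 245.722416
  t = 6.0000: term = 280.850308
  t = 6.5000: term = 316.884616
  t = 7.0000: term = 31102.591069
Convexity = (1/P) * sum = 32861.429824 / 752.631775 = 43.662028

Answer: Convexity = 43.6620


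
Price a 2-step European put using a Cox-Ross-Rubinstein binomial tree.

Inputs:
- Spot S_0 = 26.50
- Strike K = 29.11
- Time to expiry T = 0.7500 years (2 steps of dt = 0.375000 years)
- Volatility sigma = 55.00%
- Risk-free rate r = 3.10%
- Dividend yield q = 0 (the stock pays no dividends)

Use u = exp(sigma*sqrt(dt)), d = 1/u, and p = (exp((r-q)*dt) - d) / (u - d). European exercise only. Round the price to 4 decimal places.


dt = T/N = 0.375000
u = exp(sigma*sqrt(dt)) = 1.400466; d = 1/u = 0.714048
p = (exp((r-q)*dt) - d) / (u - d) = 0.433620
Discount per step: exp(-r*dt) = 0.988442
Stock lattice S(k, i) with i counting down-moves:
  k=0: S(0,0) = 26.5000
  k=1: S(1,0) = 37.1123; S(1,1) = 18.9223
  k=2: S(2,0) = 51.9746; S(2,1) = 26.5000; S(2,2) = 13.5114
Terminal payoffs V(N, i) = max(K - S_T, 0):
  V(2,0) = 0.000000; V(2,1) = 2.610000; V(2,2) = 15.598583
Backward induction: V(k, i) = exp(-r*dt) * [p * V(k+1, i) + (1-p) * V(k+1, i+1)].
  V(1,0) = exp(-r*dt) * [p*0.000000 + (1-p)*2.610000] = 1.461166
  V(1,1) = exp(-r*dt) * [p*2.610000 + (1-p)*15.598583] = 9.851279
  V(0,0) = exp(-r*dt) * [p*1.461166 + (1-p)*9.851279] = 6.141345

Answer: Price = V(0,0) = 6.1413


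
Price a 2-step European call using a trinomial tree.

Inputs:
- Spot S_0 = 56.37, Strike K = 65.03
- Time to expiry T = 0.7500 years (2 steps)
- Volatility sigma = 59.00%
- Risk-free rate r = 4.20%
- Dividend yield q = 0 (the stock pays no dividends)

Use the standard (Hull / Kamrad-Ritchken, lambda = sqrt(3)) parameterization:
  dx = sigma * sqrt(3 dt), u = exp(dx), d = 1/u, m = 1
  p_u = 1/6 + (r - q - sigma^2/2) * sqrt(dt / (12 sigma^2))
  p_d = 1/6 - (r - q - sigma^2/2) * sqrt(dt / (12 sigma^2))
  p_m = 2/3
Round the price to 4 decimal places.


Answer: Price = V(0,0) = 8.6955

Derivation:
dt = T/N = 0.375000; dx = sigma*sqrt(3*dt) = 0.625790
u = exp(dx) = 1.869722; d = 1/u = 0.534839
p_u = 0.127102, p_m = 0.666667, p_d = 0.206232
Discount per step: exp(-r*dt) = 0.984373
Stock lattice S(k, j) with j the centered position index:
  k=0: S(0,+0) = 56.3700
  k=1: S(1,-1) = 30.1489; S(1,+0) = 56.3700; S(1,+1) = 105.3962
  k=2: S(2,-2) = 16.1248; S(2,-1) = 30.1489; S(2,+0) = 56.3700; S(2,+1) = 105.3962; S(2,+2) = 197.0615
Terminal payoffs V(N, j) = max(S_T - K, 0):
  V(2,-2) = 0.000000; V(2,-1) = 0.000000; V(2,+0) = 0.000000; V(2,+1) = 40.366202; V(2,+2) = 132.031548
Backward induction: V(k, j) = exp(-r*dt) * [p_u * V(k+1, j+1) + p_m * V(k+1, j) + p_d * V(k+1, j-1)]
  V(1,-1) = exp(-r*dt) * [p_u*0.000000 + p_m*0.000000 + p_d*0.000000] = 0.000000
  V(1,+0) = exp(-r*dt) * [p_u*40.366202 + p_m*0.000000 + p_d*0.000000] = 5.050437
  V(1,+1) = exp(-r*dt) * [p_u*132.031548 + p_m*40.366202 + p_d*0.000000] = 43.009467
  V(0,+0) = exp(-r*dt) * [p_u*43.009467 + p_m*5.050437 + p_d*0.000000] = 8.695494


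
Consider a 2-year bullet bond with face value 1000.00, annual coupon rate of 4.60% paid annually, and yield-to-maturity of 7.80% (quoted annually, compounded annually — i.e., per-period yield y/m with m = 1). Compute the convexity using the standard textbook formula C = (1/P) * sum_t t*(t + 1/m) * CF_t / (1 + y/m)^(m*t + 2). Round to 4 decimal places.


Coupon per period c = face * coupon_rate / m = 46.000000
Periods per year m = 1; per-period yield y/m = 0.078000
Number of cashflows N = 2
Cashflows (t years, CF_t, discount factor 1/(1+y/m)^(m*t), PV):
  t = 1.0000: CF_t = 46.000000, DF = 0.927644, PV = 42.671614
  t = 2.0000: CF_t = 1046.000000, DF = 0.860523, PV = 900.107049
Price P = sum_t PV_t = 942.778663
Convexity numerator sum_t t*(t + 1/m) * CF_t / (1+y/m)^(m*t + 2):
  t = 1.0000: term = 73.439810
  t = 2.0000: term = 4647.376863
Convexity = (1/P) * sum = 4720.816673 / 942.778663 = 5.007344

Answer: Convexity = 5.0073


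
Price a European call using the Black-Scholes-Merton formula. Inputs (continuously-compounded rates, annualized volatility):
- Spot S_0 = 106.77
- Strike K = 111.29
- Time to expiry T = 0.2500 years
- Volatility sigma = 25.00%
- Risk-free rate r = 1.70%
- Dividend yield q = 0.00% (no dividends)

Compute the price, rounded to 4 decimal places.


d1 = (ln(S/K) + (r - q + 0.5*sigma^2) * T) / (sigma * sqrt(T)) = -0.23519935
d2 = d1 - sigma * sqrt(T) = -0.36019935
exp(-rT) = 0.99575902; exp(-qT) = 1.00000000
C = S_0 * exp(-qT) * N(d1) - K * exp(-rT) * N(d2)
N(d1) = 0.40702701; N(d2) = 0.35934903
C = 106.7700 * 1.00000000 * 0.40702701 - 111.2900 * 0.99575902 * 0.35934903 = 3.6359

Answer: Price = 3.6359


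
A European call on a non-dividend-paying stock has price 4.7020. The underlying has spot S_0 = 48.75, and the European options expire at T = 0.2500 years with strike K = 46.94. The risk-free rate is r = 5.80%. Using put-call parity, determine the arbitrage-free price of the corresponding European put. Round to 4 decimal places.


Put-call parity: C - P = S_0 * exp(-qT) - K * exp(-rT).
S_0 * exp(-qT) = 48.7500 * 1.00000000 = 48.75000000
K * exp(-rT) = 46.9400 * 0.98560462 = 46.26428080
P = C - S*exp(-qT) + K*exp(-rT)
P = 4.7020 - 48.75000000 + 46.26428080 = 2.2163

Answer: Put price = 2.2163


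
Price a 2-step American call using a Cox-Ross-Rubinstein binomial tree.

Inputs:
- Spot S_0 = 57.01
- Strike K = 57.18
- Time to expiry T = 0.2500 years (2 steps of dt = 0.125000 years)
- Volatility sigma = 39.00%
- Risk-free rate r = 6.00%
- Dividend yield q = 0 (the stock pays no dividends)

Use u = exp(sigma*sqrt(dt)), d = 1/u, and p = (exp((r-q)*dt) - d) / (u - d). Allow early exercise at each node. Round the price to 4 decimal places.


Answer: Price = V(0,0) = 4.2902

Derivation:
dt = T/N = 0.125000
u = exp(sigma*sqrt(dt)) = 1.147844; d = 1/u = 0.871198
p = (exp((r-q)*dt) - d) / (u - d) = 0.492795
Discount per step: exp(-r*dt) = 0.992528
Stock lattice S(k, i) with i counting down-moves:
  k=0: S(0,0) = 57.0100
  k=1: S(1,0) = 65.4386; S(1,1) = 49.6670
  k=2: S(2,0) = 75.1134; S(2,1) = 57.0100; S(2,2) = 43.2698
Terminal payoffs V(N, i) = max(S_T - K, 0):
  V(2,0) = 17.933352; V(2,1) = 0.000000; V(2,2) = 0.000000
Backward induction: V(k, i) = exp(-r*dt) * [p * V(k+1, i) + (1-p) * V(k+1, i+1)]; then take max(V_cont, immediate exercise) for American.
  V(1,0) = exp(-r*dt) * [p*17.933352 + (1-p)*0.000000] = 8.771440; exercise = 8.258614; V(1,0) = max -> 8.771440
  V(1,1) = exp(-r*dt) * [p*0.000000 + (1-p)*0.000000] = 0.000000; exercise = 0.000000; V(1,1) = max -> 0.000000
  V(0,0) = exp(-r*dt) * [p*8.771440 + (1-p)*0.000000] = 4.290228; exercise = 0.000000; V(0,0) = max -> 4.290228


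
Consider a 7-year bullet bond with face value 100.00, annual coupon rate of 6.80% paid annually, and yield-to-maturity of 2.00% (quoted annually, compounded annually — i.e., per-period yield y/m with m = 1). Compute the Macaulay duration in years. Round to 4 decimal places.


Answer: Macaulay duration = 5.9661 years

Derivation:
Coupon per period c = face * coupon_rate / m = 6.800000
Periods per year m = 1; per-period yield y/m = 0.020000
Number of cashflows N = 7
Cashflows (t years, CF_t, discount factor 1/(1+y/m)^(m*t), PV):
  t = 1.0000: CF_t = 6.800000, DF = 0.980392, PV = 6.666667
  t = 2.0000: CF_t = 6.800000, DF = 0.961169, PV = 6.535948
  t = 3.0000: CF_t = 6.800000, DF = 0.942322, PV = 6.407792
  t = 4.0000: CF_t = 6.800000, DF = 0.923845, PV = 6.282149
  t = 5.0000: CF_t = 6.800000, DF = 0.905731, PV = 6.158970
  t = 6.0000: CF_t = 6.800000, DF = 0.887971, PV = 6.038205
  t = 7.0000: CF_t = 106.800000, DF = 0.870560, PV = 92.975827
Price P = sum_t PV_t = 131.065557
Macaulay numerator sum_t t * PV_t:
  t * PV_t at t = 1.0000: 6.666667
  t * PV_t at t = 2.0000: 13.071895
  t * PV_t at t = 3.0000: 19.223376
  t * PV_t at t = 4.0000: 25.128596
  t * PV_t at t = 5.0000: 30.794848
  t * PV_t at t = 6.0000: 36.229232
  t * PV_t at t = 7.0000: 650.830790
Macaulay duration D = (sum_t t * PV_t) / P = 781.945403 / 131.065557 = 5.966063


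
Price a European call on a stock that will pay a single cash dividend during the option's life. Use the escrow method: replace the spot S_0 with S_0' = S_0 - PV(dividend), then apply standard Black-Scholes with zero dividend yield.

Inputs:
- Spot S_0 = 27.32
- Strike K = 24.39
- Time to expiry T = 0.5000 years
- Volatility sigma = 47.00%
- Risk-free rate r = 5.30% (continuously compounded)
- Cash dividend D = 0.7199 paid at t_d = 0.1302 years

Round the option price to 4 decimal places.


PV(D) = D * exp(-r * t_d) = 0.7199 * 0.99312315 = 0.71494936
S_0' = S_0 - PV(D) = 27.3200 - 0.71494936 = 26.60505064
d1 = (ln(S_0'/K) + (r + sigma^2/2)*T) / (sigma*sqrt(T)) = 0.50747056
d2 = d1 - sigma*sqrt(T) = 0.17513037
exp(-rT) = 0.97384804
N(d1) = 0.69408765; N(d2) = 0.56951140
C = S_0' * N(d1) - K * exp(-rT) * N(d2) = 26.60505064 * 0.69408765 - 24.3900 * 0.97384804 * 0.56951140 = 4.9391

Answer: Price = 4.9391


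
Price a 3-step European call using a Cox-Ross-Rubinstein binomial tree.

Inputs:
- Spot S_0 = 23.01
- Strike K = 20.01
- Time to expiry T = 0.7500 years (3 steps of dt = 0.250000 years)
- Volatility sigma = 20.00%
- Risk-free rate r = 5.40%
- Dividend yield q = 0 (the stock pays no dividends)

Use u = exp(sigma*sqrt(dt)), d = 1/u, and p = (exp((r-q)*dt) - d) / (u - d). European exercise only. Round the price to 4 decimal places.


dt = T/N = 0.250000
u = exp(sigma*sqrt(dt)) = 1.105171; d = 1/u = 0.904837
p = (exp((r-q)*dt) - d) / (u - d) = 0.542865
Discount per step: exp(-r*dt) = 0.986591
Stock lattice S(k, i) with i counting down-moves:
  k=0: S(0,0) = 23.0100
  k=1: S(1,0) = 25.4300; S(1,1) = 20.8203
  k=2: S(2,0) = 28.1045; S(2,1) = 23.0100; S(2,2) = 18.8390
  k=3: S(3,0) = 31.0603; S(3,1) = 25.4300; S(3,2) = 20.8203; S(3,3) = 17.0462
Terminal payoffs V(N, i) = max(S_T - K, 0):
  V(3,0) = 11.050251; V(3,1) = 5.419983; V(3,2) = 0.810309; V(3,3) = 0.000000
Backward induction: V(k, i) = exp(-r*dt) * [p * V(k+1, i) + (1-p) * V(k+1, i+1)].
  V(2,0) = exp(-r*dt) * [p*11.050251 + (1-p)*5.419983] = 8.362797
  V(2,1) = exp(-r*dt) * [p*5.419983 + (1-p)*0.810309] = 3.268320
  V(2,2) = exp(-r*dt) * [p*0.810309 + (1-p)*0.000000] = 0.433990
  V(1,0) = exp(-r*dt) * [p*8.362797 + (1-p)*3.268320] = 5.953024
  V(1,1) = exp(-r*dt) * [p*3.268320 + (1-p)*0.433990] = 1.946198
  V(0,0) = exp(-r*dt) * [p*5.953024 + (1-p)*1.946198] = 4.066101

Answer: Price = V(0,0) = 4.0661


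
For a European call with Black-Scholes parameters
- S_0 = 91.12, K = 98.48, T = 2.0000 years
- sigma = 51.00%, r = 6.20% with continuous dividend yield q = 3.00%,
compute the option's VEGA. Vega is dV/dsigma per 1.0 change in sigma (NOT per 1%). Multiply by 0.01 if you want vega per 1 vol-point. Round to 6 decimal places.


d1 = 0.3416626792; d2 = -0.3795862376
phi(d1) = 0.3763238412; exp(-qT) = 0.9417645336; exp(-rT) = 0.8833798409
Vega = S * exp(-qT) * phi(d1) * sqrt(T) = 91.1200 * 0.9417645336 * 0.3763238412 * 1.4142135624 = 45.670185

Answer: Vega = 45.670185


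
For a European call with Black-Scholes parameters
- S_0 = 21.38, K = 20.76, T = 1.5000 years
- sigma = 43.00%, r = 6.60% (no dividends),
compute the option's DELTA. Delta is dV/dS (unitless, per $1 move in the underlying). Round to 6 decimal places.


d1 = 0.5071827013; d2 = -0.0194575934
phi(d1) = 0.3507941554; exp(-qT) = 1.0000000000; exp(-rT) = 0.9057427080
N(d1) = 0.6939866842
Delta = exp(-qT) * N(d1) = 1.0000000000 * 0.6939866842 = 0.693987

Answer: Delta = 0.693987


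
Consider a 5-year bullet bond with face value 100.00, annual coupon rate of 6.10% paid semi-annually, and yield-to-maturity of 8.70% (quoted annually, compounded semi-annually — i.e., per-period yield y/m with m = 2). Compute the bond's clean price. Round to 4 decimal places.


Answer: Price = 89.6372

Derivation:
Coupon per period c = face * coupon_rate / m = 3.050000
Periods per year m = 2; per-period yield y/m = 0.043500
Number of cashflows N = 10
Cashflows (t years, CF_t, discount factor 1/(1+y/m)^(m*t), PV):
  t = 0.5000: CF_t = 3.050000, DF = 0.958313, PV = 2.922856
  t = 1.0000: CF_t = 3.050000, DF = 0.918365, PV = 2.801012
  t = 1.5000: CF_t = 3.050000, DF = 0.880081, PV = 2.684247
  t = 2.0000: CF_t = 3.050000, DF = 0.843393, PV = 2.572350
  t = 2.5000: CF_t = 3.050000, DF = 0.808235, PV = 2.465117
  t = 3.0000: CF_t = 3.050000, DF = 0.774543, PV = 2.362355
  t = 3.5000: CF_t = 3.050000, DF = 0.742254, PV = 2.263876
  t = 4.0000: CF_t = 3.050000, DF = 0.711312, PV = 2.169503
  t = 4.5000: CF_t = 3.050000, DF = 0.681660, PV = 2.079064
  t = 5.0000: CF_t = 103.050000, DF = 0.653244, PV = 67.316800
Price P = sum_t PV_t = 89.637179


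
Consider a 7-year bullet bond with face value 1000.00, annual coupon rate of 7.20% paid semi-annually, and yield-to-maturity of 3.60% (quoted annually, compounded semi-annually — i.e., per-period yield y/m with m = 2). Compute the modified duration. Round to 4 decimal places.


Answer: Modified duration = 5.6690

Derivation:
Coupon per period c = face * coupon_rate / m = 36.000000
Periods per year m = 2; per-period yield y/m = 0.018000
Number of cashflows N = 14
Cashflows (t years, CF_t, discount factor 1/(1+y/m)^(m*t), PV):
  t = 0.5000: CF_t = 36.000000, DF = 0.982318, PV = 35.363458
  t = 1.0000: CF_t = 36.000000, DF = 0.964949, PV = 34.738171
  t = 1.5000: CF_t = 36.000000, DF = 0.947887, PV = 34.123940
  t = 2.0000: CF_t = 36.000000, DF = 0.931127, PV = 33.520570
  t = 2.5000: CF_t = 36.000000, DF = 0.914663, PV = 32.927868
  t = 3.0000: CF_t = 36.000000, DF = 0.898490, PV = 32.345646
  t = 3.5000: CF_t = 36.000000, DF = 0.882603, PV = 31.773719
  t = 4.0000: CF_t = 36.000000, DF = 0.866997, PV = 31.211905
  t = 4.5000: CF_t = 36.000000, DF = 0.851667, PV = 30.660025
  t = 5.0000: CF_t = 36.000000, DF = 0.836608, PV = 30.117902
  t = 5.5000: CF_t = 36.000000, DF = 0.821816, PV = 29.585366
  t = 6.0000: CF_t = 36.000000, DF = 0.807285, PV = 29.062245
  t = 6.5000: CF_t = 36.000000, DF = 0.793010, PV = 28.548375
  t = 7.0000: CF_t = 1036.000000, DF = 0.778989, PV = 807.032201
Price P = sum_t PV_t = 1221.011389
First compute Macaulay numerator sum_t t * PV_t:
  t * PV_t at t = 0.5000: 17.681729
  t * PV_t at t = 1.0000: 34.738171
  t * PV_t at t = 1.5000: 51.185910
  t * PV_t at t = 2.0000: 67.041139
  t * PV_t at t = 2.5000: 82.319670
  t * PV_t at t = 3.0000: 97.036939
  t * PV_t at t = 3.5000: 111.208018
  t * PV_t at t = 4.0000: 124.847620
  t * PV_t at t = 4.5000: 137.970111
  t * PV_t at t = 5.0000: 150.589512
  t * PV_t at t = 5.5000: 162.719512
  t * PV_t at t = 6.0000: 174.373472
  t * PV_t at t = 6.5000: 185.564435
  t * PV_t at t = 7.0000: 5649.225404
Macaulay duration D = 7046.501639 / 1221.011389 = 5.771037
Modified duration = D / (1 + y/m) = 5.771037 / (1 + 0.018000) = 5.668995


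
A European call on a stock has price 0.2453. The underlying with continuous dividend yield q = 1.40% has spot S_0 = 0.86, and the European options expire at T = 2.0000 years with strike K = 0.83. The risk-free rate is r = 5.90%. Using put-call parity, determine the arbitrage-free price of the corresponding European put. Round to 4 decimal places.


Put-call parity: C - P = S_0 * exp(-qT) - K * exp(-rT).
S_0 * exp(-qT) = 0.8600 * 0.97238837 = 0.83625400
K * exp(-rT) = 0.8300 * 0.88869605 = 0.73761772
P = C - S*exp(-qT) + K*exp(-rT)
P = 0.2453 - 0.83625400 + 0.73761772 = 0.1467

Answer: Put price = 0.1467


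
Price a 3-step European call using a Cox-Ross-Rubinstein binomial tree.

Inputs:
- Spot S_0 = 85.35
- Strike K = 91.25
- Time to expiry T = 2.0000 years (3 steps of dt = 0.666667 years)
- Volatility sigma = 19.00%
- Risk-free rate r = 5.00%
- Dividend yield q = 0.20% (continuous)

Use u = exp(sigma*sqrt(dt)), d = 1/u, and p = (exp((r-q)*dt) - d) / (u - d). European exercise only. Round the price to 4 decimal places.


Answer: Price = V(0,0) = 10.4962

Derivation:
dt = T/N = 0.666667
u = exp(sigma*sqrt(dt)) = 1.167815; d = 1/u = 0.856300
p = (exp((r-q)*dt) - d) / (u - d) = 0.565679
Discount per step: exp(-r*dt) = 0.967216
Stock lattice S(k, i) with i counting down-moves:
  k=0: S(0,0) = 85.3500
  k=1: S(1,0) = 99.6730; S(1,1) = 73.0852
  k=2: S(2,0) = 116.3996; S(2,1) = 85.3500; S(2,2) = 62.5829
  k=3: S(3,0) = 135.9332; S(3,1) = 99.6730; S(3,2) = 73.0852; S(3,3) = 53.5897
Terminal payoffs V(N, i) = max(S_T - K, 0):
  V(3,0) = 44.683188; V(3,1) = 8.422997; V(3,2) = 0.000000; V(3,3) = 0.000000
Backward induction: V(k, i) = exp(-r*dt) * [p * V(k+1, i) + (1-p) * V(k+1, i+1)].
  V(2,0) = exp(-r*dt) * [p*44.683188 + (1-p)*8.422997] = 27.986041
  V(2,1) = exp(-r*dt) * [p*8.422997 + (1-p)*0.000000] = 4.608508
  V(2,2) = exp(-r*dt) * [p*0.000000 + (1-p)*0.000000] = 0.000000
  V(1,0) = exp(-r*dt) * [p*27.986041 + (1-p)*4.608508] = 17.248065
  V(1,1) = exp(-r*dt) * [p*4.608508 + (1-p)*0.000000] = 2.521471
  V(0,0) = exp(-r*dt) * [p*17.248065 + (1-p)*2.521471] = 10.496228


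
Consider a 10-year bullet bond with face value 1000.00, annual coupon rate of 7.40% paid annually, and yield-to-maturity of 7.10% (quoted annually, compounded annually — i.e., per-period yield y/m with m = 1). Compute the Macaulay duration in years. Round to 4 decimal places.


Coupon per period c = face * coupon_rate / m = 74.000000
Periods per year m = 1; per-period yield y/m = 0.071000
Number of cashflows N = 10
Cashflows (t years, CF_t, discount factor 1/(1+y/m)^(m*t), PV):
  t = 1.0000: CF_t = 74.000000, DF = 0.933707, PV = 69.094304
  t = 2.0000: CF_t = 74.000000, DF = 0.871808, PV = 64.513823
  t = 3.0000: CF_t = 74.000000, DF = 0.814013, PV = 60.236996
  t = 4.0000: CF_t = 74.000000, DF = 0.760050, PV = 56.243694
  t = 5.0000: CF_t = 74.000000, DF = 0.709664, PV = 52.515120
  t = 6.0000: CF_t = 74.000000, DF = 0.662618, PV = 49.033726
  t = 7.0000: CF_t = 74.000000, DF = 0.618691, PV = 45.783124
  t = 8.0000: CF_t = 74.000000, DF = 0.577676, PV = 42.748015
  t = 9.0000: CF_t = 74.000000, DF = 0.539380, PV = 39.914113
  t = 10.0000: CF_t = 1074.000000, DF = 0.503623, PV = 540.890773
Price P = sum_t PV_t = 1020.973689
Macaulay numerator sum_t t * PV_t:
  t * PV_t at t = 1.0000: 69.094304
  t * PV_t at t = 2.0000: 129.027646
  t * PV_t at t = 3.0000: 180.710989
  t * PV_t at t = 4.0000: 224.974776
  t * PV_t at t = 5.0000: 262.575602
  t * PV_t at t = 6.0000: 294.202355
  t * PV_t at t = 7.0000: 320.481868
  t * PV_t at t = 8.0000: 341.984120
  t * PV_t at t = 9.0000: 359.227017
  t * PV_t at t = 10.0000: 5408.907732
Macaulay duration D = (sum_t t * PV_t) / P = 7591.186409 / 1020.973689 = 7.435242

Answer: Macaulay duration = 7.4352 years


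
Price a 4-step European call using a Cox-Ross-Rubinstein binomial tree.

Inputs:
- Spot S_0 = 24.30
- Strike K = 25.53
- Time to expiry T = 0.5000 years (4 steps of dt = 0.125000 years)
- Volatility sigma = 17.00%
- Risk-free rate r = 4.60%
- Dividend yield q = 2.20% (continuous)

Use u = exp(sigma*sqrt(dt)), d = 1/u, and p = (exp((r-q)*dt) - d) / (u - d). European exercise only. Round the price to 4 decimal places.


Answer: Price = V(0,0) = 0.8312

Derivation:
dt = T/N = 0.125000
u = exp(sigma*sqrt(dt)) = 1.061947; d = 1/u = 0.941667
p = (exp((r-q)*dt) - d) / (u - d) = 0.509958
Discount per step: exp(-r*dt) = 0.994266
Stock lattice S(k, i) with i counting down-moves:
  k=0: S(0,0) = 24.3000
  k=1: S(1,0) = 25.8053; S(1,1) = 22.8825
  k=2: S(2,0) = 27.4039; S(2,1) = 24.3000; S(2,2) = 21.5477
  k=3: S(3,0) = 29.1015; S(3,1) = 25.8053; S(3,2) = 22.8825; S(3,3) = 20.2907
  k=4: S(4,0) = 30.9042; S(4,1) = 27.4039; S(4,2) = 24.3000; S(4,3) = 21.5477; S(4,4) = 19.1071
Terminal payoffs V(N, i) = max(S_T - K, 0):
  V(4,0) = 5.374217; V(4,1) = 1.873877; V(4,2) = 0.000000; V(4,3) = 0.000000; V(4,4) = 0.000000
Backward induction: V(k, i) = exp(-r*dt) * [p * V(k+1, i) + (1-p) * V(k+1, i+1)].
  V(3,0) = exp(-r*dt) * [p*5.374217 + (1-p)*1.873877] = 3.637924
  V(3,1) = exp(-r*dt) * [p*1.873877 + (1-p)*0.000000] = 0.950119
  V(3,2) = exp(-r*dt) * [p*0.000000 + (1-p)*0.000000] = 0.000000
  V(3,3) = exp(-r*dt) * [p*0.000000 + (1-p)*0.000000] = 0.000000
  V(2,0) = exp(-r*dt) * [p*3.637924 + (1-p)*0.950119] = 2.307479
  V(2,1) = exp(-r*dt) * [p*0.950119 + (1-p)*0.000000] = 0.481742
  V(2,2) = exp(-r*dt) * [p*0.000000 + (1-p)*0.000000] = 0.000000
  V(1,0) = exp(-r*dt) * [p*2.307479 + (1-p)*0.481742] = 1.404691
  V(1,1) = exp(-r*dt) * [p*0.481742 + (1-p)*0.000000] = 0.244260
  V(0,0) = exp(-r*dt) * [p*1.404691 + (1-p)*0.244260] = 0.831237


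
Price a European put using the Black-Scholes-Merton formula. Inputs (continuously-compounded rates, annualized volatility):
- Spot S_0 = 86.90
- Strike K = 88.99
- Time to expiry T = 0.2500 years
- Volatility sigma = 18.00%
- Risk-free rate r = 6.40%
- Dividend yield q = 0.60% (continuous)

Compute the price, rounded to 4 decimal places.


d1 = (ln(S/K) + (r - q + 0.5*sigma^2) * T) / (sigma * sqrt(T)) = -0.05795524
d2 = d1 - sigma * sqrt(T) = -0.14795524
exp(-rT) = 0.98412732; exp(-qT) = 0.99850112
P = K * exp(-rT) * N(-d2) - S_0 * exp(-qT) * N(-d1)
N(-d1) = 0.52310786; N(-d2) = 0.55881095
P = 88.9900 * 0.98412732 * 0.55881095 - 86.9000 * 0.99850112 * 0.52310786 = 3.5493

Answer: Price = 3.5493
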